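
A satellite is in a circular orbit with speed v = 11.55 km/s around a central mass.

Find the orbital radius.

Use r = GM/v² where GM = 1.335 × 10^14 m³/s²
v = 11.55 km/s = 11550 m/s
GM = 1.335 × 10^14 m³/s²
v² = 1.33402 × 10^8 m²/s²
r = GM/v² = (1.335 × 10^14) / (1.33402 × 10^8) = 1.00073 × 10^6 m ≈ 1.001 Mm

Final answer: 1.001 Mm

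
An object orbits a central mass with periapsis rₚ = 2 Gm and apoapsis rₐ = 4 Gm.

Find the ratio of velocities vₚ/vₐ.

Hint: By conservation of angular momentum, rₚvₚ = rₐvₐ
rₚ = 2 Gm = 2 × 10^9 m
rₐ = 4 Gm = 4 × 10^9 m
rₚvₚ = rₐvₐ  ⇒  vₚ/vₐ = rₐ/rₚ
vₚ/vₐ = (4 × 10^9) / (2 × 10^9) = 2

Final answer: vₚ/vₐ = 2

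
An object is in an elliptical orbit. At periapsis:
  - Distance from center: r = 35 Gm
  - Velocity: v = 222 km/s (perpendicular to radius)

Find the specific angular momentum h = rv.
r = 35 Gm = 3.5 × 10^10 m
v = 222 km/s = 222000 m/s
h = rv = 3.5 × 10^10 × 222000 = 7.77 × 10^15 m²/s ≈ 7.77 × 10^15 m²/s

Final answer: h = 7.77 × 10^15 m²/s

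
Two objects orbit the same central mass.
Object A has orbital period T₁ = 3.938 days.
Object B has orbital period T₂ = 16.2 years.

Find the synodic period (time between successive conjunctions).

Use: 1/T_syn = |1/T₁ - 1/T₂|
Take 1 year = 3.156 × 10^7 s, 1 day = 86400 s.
T₁ = 3.938 days = 340243 s
T₂ = 16.2 years = 5.11272 × 10^8 s
1/T₁ = 2.93907 × 10^-6 s⁻¹
1/T₂ = 1.95591 × 10^-9 s⁻¹
|1/T₁ − 1/T₂| = 2.93712 × 10^-6 s⁻¹
T_syn = 1 / |1/T₁ − 1/T₂| = 340470 s ≈ 3.941 days

Final answer: T_syn = 3.941 days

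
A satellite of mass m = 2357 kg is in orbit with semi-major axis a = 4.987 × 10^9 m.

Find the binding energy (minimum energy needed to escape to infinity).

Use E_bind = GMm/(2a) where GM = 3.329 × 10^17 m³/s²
a = 4.987 × 10^9 m
GM = 3.329 × 10^17 m³/s²
m = 2357 kg
GMm = 3.329 × 10^17 × 2357 = 7.84645 × 10^20 m³·kg/s²
2a = 9.974 × 10^9 m
E_bind = GMm/(2a) = 7.86691 × 10^10 J ≈ 78.67 GJ

Final answer: 78.67 GJ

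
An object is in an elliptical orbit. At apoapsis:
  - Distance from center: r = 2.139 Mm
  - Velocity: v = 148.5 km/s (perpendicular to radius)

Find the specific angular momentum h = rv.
r = 2.139 Mm = 2.139 × 10^6 m
v = 148.5 km/s = 148500 m/s
h = rv = 2.139 × 10^6 × 148500 = 3.17642 × 10^11 m²/s ≈ 3.176 × 10^11 m²/s

Final answer: h = 3.176 × 10^11 m²/s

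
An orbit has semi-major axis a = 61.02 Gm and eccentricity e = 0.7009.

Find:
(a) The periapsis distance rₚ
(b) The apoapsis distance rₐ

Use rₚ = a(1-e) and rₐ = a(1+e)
a = 61.02 Gm = 6.102 × 10^10 m
e = 0.7009:  1 − e = 0.2991,  1 + e = 1.7009
(a) rₚ = a(1 − e) = 6.102 × 10^10 m × 0.2991 = 1.82511 × 10^10 m ≈ 18.25 Gm
(b) rₐ = a(1 + e) = 6.102 × 10^10 m × 1.7009 = 1.03789 × 10^11 m ≈ 103.8 Gm

Final answer:
(a) rₚ = 18.25 Gm
(b) rₐ = 103.8 Gm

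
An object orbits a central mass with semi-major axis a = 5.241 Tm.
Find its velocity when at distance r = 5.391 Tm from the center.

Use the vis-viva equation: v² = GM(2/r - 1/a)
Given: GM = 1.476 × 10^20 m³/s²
a = 5.241 Tm = 5.241 × 10^12 m
r = 5.391 Tm = 5.391 × 10^12 m
GM = 1.476 × 10^20 m³/s²
2/r − 1/a = 3.70989 × 10^-13 − 1.90803 × 10^-13 = 1.80185 × 10^-13 m⁻¹
v² = GM (2/r − 1/a) = 2.65954 × 10^7 m²/s²
v = 5157.07 m/s ≈ 5.157 km/s

Final answer: 5.157 km/s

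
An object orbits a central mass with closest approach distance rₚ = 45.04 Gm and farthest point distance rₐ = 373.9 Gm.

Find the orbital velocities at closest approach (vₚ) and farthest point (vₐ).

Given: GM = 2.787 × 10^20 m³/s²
rₚ = 45.04 Gm = 4.504 × 10^10 m
rₐ = 373.9 Gm = 3.739 × 10^11 m
GM = 2.787 × 10^20 m³/s²
a = (rₚ + rₐ)/2 = 2.0947 × 10^11 m
Vis-viva: v² = GM (2/r − 1/a)
vₚ² = 2.787 × 10^20 × (4.4405 × 10^-11 − 4.77395 × 10^-12) = 1.10452 × 10^10 m²/s²
vₚ = 105096 m/s ≈ 105.1 km/s
vₐ² = 2.787 × 10^20 × (5.34902 × 10^-12 − 4.77395 × 10^-12) = 1.60272 × 10^8 m²/s²
vₐ = 12659.9 m/s ≈ 12.66 km/s

Final answer: vₚ = 105.1 km/s, vₐ = 12.66 km/s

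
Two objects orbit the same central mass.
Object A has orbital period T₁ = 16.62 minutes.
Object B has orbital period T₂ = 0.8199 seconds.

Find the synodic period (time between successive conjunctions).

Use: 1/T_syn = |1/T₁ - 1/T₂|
T₁ = 16.62 minutes = 997.2 s
T₂ = 0.8199 seconds
1/T₁ = 0.00100281 s⁻¹
1/T₂ = 1.21966 s⁻¹
|1/T₁ − 1/T₂| = 1.21866 s⁻¹
T_syn = 1 / |1/T₁ − 1/T₂| = 0.820575 s ≈ 0.8206 seconds

Final answer: T_syn = 0.8206 seconds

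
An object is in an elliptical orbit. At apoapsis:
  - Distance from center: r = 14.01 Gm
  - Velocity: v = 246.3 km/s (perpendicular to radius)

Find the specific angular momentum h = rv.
r = 14.01 Gm = 1.401 × 10^10 m
v = 246.3 km/s = 246300 m/s
h = rv = 1.401 × 10^10 × 246300 = 3.45066 × 10^15 m²/s ≈ 3.451 × 10^15 m²/s

Final answer: h = 3.451 × 10^15 m²/s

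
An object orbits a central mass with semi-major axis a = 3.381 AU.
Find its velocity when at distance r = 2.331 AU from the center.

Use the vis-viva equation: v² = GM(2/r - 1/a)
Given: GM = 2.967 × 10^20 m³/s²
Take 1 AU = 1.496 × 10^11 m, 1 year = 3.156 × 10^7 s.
a = 3.381 AU = 5.05798 × 10^11 m
r = 2.331 AU = 3.48718 × 10^11 m
GM = 2.967 × 10^20 m³/s²
2/r − 1/a = 5.7353 × 10^-12 − 1.97708 × 10^-12 = 3.75822 × 10^-12 m⁻¹
v² = GM (2/r − 1/a) = 1.11507 × 10^9 m²/s²
v = 33392.6 m/s ≈ 7.045 AU/year

Final answer: 7.045 AU/year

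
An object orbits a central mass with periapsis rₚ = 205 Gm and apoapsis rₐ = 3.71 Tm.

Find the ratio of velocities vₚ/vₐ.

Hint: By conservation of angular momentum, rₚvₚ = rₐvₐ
rₚ = 205 Gm = 2.05 × 10^11 m
rₐ = 3.71 Tm = 3.71 × 10^12 m
rₚvₚ = rₐvₐ  ⇒  vₚ/vₐ = rₐ/rₚ
vₚ/vₐ = (3.71 × 10^12) / (2.05 × 10^11) = 18.0976

Final answer: vₚ/vₐ = 18.1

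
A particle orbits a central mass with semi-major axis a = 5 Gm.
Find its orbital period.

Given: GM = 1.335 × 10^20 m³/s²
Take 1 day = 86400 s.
a = 5 Gm = 5 × 10^9 m
GM = 1.335 × 10^20 m³/s²
a³ = 1.25 × 10^29 m³
T = 2π √(a³/GM) = 2π √((1.25 × 10^29) / (1.335 × 10^20)) = 2π × 30599.5 s
T = 192262 s ≈ 2.225 days

Final answer: 2.225 days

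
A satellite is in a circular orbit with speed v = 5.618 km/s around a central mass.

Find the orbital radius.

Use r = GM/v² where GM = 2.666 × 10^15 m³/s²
v = 5.618 km/s = 5618 m/s
GM = 2.666 × 10^15 m³/s²
v² = 3.15619 × 10^7 m²/s²
r = GM/v² = (2.666 × 10^15) / (3.15619 × 10^7) = 8.44689 × 10^7 m ≈ 84.47 Mm

Final answer: 84.47 Mm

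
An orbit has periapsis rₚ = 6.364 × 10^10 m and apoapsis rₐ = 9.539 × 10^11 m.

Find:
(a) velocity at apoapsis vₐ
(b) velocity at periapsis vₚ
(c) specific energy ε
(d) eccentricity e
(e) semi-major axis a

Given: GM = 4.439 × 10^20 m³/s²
rₚ = 6.364 × 10^10 m
rₐ = 9.539 × 10^11 m
GM = 4.439 × 10^20 m³/s²
a = (rₚ + rₐ)/2 = 5.0877 × 10^11 m
e = (rₐ − rₚ)/(rₐ + rₚ) = (8.9026 × 10^11) / (1.01754 × 10^12) = 0.874914
(a) vₐ² = GM (2/rₐ − 1/a) = 4.439 × 10^20 × (2.09666 × 10^-12 − 1.96552 × 10^-12) = 5.82091 × 10^7 m²/s²;  vₐ = 7629.49 m/s ≈ 7.629 km/s
(b) vₚ² = GM (2/rₚ − 1/a) = 4.439 × 10^20 × (3.14268 × 10^-11 − 1.96552 × 10^-12) = 1.30778 × 10^10 m²/s²;  vₚ = 114358 m/s ≈ 114.4 km/s
(c) 2a = 1.01754 × 10^12 m;  ε = −GM/(2a) = -4.36248 × 10^8 J/kg ≈ -436.2 MJ/kg
(d) e = 0.874914 ≈ 0.8749
(e) a = 5.0877 × 10^11 m ≈ 5.088 × 10^11 m

Final answer:
(a) velocity at apoapsis vₐ = 7.629 km/s
(b) velocity at periapsis vₚ = 114.4 km/s
(c) specific energy ε = -436.2 MJ/kg
(d) eccentricity e = 0.8749
(e) semi-major axis a = 5.088 × 10^11 m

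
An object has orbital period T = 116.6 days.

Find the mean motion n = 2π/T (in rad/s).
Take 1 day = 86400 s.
T = 116.6 days = 1.00742 × 10^7 s
n = 2π / (1.00742 × 10^7 s) = 6.23688 × 10^-7 rad/s ≈ 6.237 × 10^-7 rad/s

Final answer: n = 6.237 × 10^-7 rad/s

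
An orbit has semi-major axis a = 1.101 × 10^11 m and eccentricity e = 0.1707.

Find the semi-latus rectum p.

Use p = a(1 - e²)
a = 1.101 × 10^11 m
e = 0.1707,  e² = 0.0291385,  1 − e² = 0.970862
p = a(1 − e²) = 1.101 × 10^11 m × 0.970862 = 1.06892 × 10^11 m ≈ 1.069 × 10^11 m

Final answer: p = 1.069 × 10^11 m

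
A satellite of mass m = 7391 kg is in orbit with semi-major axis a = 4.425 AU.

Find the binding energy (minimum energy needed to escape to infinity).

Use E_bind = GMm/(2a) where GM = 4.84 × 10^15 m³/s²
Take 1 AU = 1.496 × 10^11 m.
a = 4.425 AU = 6.6198 × 10^11 m
GM = 4.84 × 10^15 m³/s²
m = 7391 kg
GMm = 4.84 × 10^15 × 7391 = 3.57724 × 10^19 m³·kg/s²
2a = 1.32396 × 10^12 m
E_bind = GMm/(2a) = 2.70193 × 10^7 J ≈ 27.02 MJ

Final answer: 27.02 MJ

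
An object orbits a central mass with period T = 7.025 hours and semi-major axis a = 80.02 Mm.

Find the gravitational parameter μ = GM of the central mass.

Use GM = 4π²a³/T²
T = 7.025 hours = 25290 s
a = 80.02 Mm = 8.002 × 10^7 m
a³ = 5.12384 × 10^23 m³
T² = 6.39584 × 10^8 s²
GM = 4π² × (5.12384 × 10^23) / (6.39584 × 10^8) = 3.1627 × 10^16 m³/s²
GM ≈ 3.163 × 10^16 m³/s²

Final answer: GM = 3.163 × 10^16 m³/s²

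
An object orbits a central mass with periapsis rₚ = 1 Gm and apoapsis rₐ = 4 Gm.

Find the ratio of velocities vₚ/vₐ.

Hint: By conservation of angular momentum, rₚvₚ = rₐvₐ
rₚ = 1 Gm = 1 × 10^9 m
rₐ = 4 Gm = 4 × 10^9 m
rₚvₚ = rₐvₐ  ⇒  vₚ/vₐ = rₐ/rₚ
vₚ/vₐ = (4 × 10^9) / (1 × 10^9) = 4

Final answer: vₚ/vₐ = 4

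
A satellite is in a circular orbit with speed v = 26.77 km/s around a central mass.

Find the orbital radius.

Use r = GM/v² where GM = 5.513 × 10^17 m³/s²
v = 26.77 km/s = 26770 m/s
GM = 5.513 × 10^17 m³/s²
v² = 7.16633 × 10^8 m²/s²
r = GM/v² = (5.513 × 10^17) / (7.16633 × 10^8) = 7.69292 × 10^8 m ≈ 769.3 Mm

Final answer: 769.3 Mm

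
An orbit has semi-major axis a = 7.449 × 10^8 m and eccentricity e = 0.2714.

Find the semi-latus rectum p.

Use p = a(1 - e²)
a = 7.449 × 10^8 m
e = 0.2714,  e² = 0.073658,  1 − e² = 0.926342
p = a(1 − e²) = 7.449 × 10^8 m × 0.926342 = 6.90032 × 10^8 m ≈ 6.9 × 10^8 m

Final answer: p = 6.9 × 10^8 m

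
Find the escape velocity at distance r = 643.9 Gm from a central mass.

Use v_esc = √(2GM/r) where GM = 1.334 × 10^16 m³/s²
r = 643.9 Gm = 6.439 × 10^11 m
GM = 1.334 × 10^16 m³/s²
2GM/r = 2 × (1.334 × 10^16) / (6.439 × 10^11) = 41435 m²/s²
v_esc = √(2GM/r) = 203.556 m/s ≈ 203.6 m/s

Final answer: 203.6 m/s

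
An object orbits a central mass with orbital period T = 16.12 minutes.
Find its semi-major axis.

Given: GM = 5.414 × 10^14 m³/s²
T = 16.12 minutes = 967.2 s
GM = 5.414 × 10^14 m³/s²
Kepler's third law: a³ = GM T² / (4π²)
T² = 935476 s²
a³ = (5.414 × 10^14) × 935476 / (4π²) = 1.28289 × 10^19 m³
a = (a³)^(1/3) = 2.34098 × 10^6 m ≈ 2.341 Mm

Final answer: 2.341 Mm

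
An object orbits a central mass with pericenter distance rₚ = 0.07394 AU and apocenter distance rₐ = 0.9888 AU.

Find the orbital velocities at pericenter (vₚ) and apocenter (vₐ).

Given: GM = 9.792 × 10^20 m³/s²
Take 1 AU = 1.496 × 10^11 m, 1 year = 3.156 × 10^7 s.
rₚ = 0.07394 AU = 1.10614 × 10^10 m
rₐ = 0.9888 AU = 1.47924 × 10^11 m
GM = 9.792 × 10^20 m³/s²
a = (rₚ + rₐ)/2 = 7.9493 × 10^10 m
Vis-viva: v² = GM (2/r − 1/a)
vₚ² = 9.792 × 10^20 × (1.80809 × 10^-10 − 1.25797 × 10^-11) = 1.6473 × 10^11 m²/s²
vₚ = 405869 m/s ≈ 85.62 AU/year
vₐ² = 9.792 × 10^20 × (1.35204 × 10^-11 − 1.25797 × 10^-11) = 9.21115 × 10^8 m²/s²
vₐ = 30349.9 m/s ≈ 6.403 AU/year

Final answer: vₚ = 85.62 AU/year, vₐ = 6.403 AU/year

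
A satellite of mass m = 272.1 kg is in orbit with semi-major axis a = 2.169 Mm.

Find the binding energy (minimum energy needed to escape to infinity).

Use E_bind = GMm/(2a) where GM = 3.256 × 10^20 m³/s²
a = 2.169 Mm = 2.169 × 10^6 m
GM = 3.256 × 10^20 m³/s²
m = 272.1 kg
GMm = 3.256 × 10^20 × 272.1 = 8.85958 × 10^22 m³·kg/s²
2a = 4.338 × 10^6 m
E_bind = GMm/(2a) = 2.04232 × 10^16 J ≈ 20.42 PJ

Final answer: 20.42 PJ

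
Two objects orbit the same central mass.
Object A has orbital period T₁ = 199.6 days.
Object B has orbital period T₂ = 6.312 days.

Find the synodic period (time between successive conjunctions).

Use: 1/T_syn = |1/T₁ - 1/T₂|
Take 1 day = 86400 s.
T₁ = 199.6 days = 1.72454 × 10^7 s
T₂ = 6.312 days = 545357 s
1/T₁ = 5.79863 × 10^-8 s⁻¹
1/T₂ = 1.83366 × 10^-6 s⁻¹
|1/T₁ − 1/T₂| = 1.77568 × 10^-6 s⁻¹
T_syn = 1 / |1/T₁ − 1/T₂| = 563166 s ≈ 6.518 days

Final answer: T_syn = 6.518 days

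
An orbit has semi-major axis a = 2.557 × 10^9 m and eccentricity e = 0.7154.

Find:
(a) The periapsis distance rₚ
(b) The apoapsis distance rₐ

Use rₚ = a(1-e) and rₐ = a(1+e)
a = 2.557 × 10^9 m
e = 0.7154:  1 − e = 0.2846,  1 + e = 1.7154
(a) rₚ = a(1 − e) = 2.557 × 10^9 m × 0.2846 = 7.27722 × 10^8 m ≈ 7.277 × 10^8 m
(b) rₐ = a(1 + e) = 2.557 × 10^9 m × 1.7154 = 4.38628 × 10^9 m ≈ 4.386 × 10^9 m

Final answer:
(a) rₚ = 7.277 × 10^8 m
(b) rₐ = 4.386 × 10^9 m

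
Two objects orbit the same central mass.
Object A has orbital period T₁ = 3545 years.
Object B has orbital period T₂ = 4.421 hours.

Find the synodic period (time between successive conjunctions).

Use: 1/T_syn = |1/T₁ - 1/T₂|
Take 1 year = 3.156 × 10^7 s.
T₁ = 3545 years = 1.1188 × 10^11 s
T₂ = 4.421 hours = 15915.6 s
1/T₁ = 8.93813 × 10^-12 s⁻¹
1/T₂ = 6.28314 × 10^-5 s⁻¹
|1/T₁ − 1/T₂| = 6.28314 × 10^-5 s⁻¹
T_syn = 1 / |1/T₁ − 1/T₂| = 15915.6 s ≈ 4.421 hours

Final answer: T_syn = 4.421 hours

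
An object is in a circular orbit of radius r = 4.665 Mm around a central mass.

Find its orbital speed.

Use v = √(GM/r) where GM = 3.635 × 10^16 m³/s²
r = 4.665 Mm = 4.665 × 10^6 m
GM = 3.635 × 10^16 m³/s²
GM/r = (3.635 × 10^16) / (4.665 × 10^6) = 7.79207 × 10^9 m²/s²
v = √(GM/r) = 88272.7 m/s ≈ 88.27 km/s

Final answer: 88.27 km/s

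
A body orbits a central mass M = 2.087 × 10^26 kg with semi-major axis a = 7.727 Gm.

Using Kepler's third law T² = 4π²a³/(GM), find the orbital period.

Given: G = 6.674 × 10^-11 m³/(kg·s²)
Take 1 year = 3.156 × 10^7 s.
M = 2.087 × 10^26 kg
GM = G × M = 6.674 × 10^-11 × 2.087 × 10^26 = 1.39286 × 10^16 m³/s²
a = 7.727 Gm = 7.727 × 10^9 m
a³ = 4.61352 × 10^29 m³
T = 2π √(a³/GM) = 2π √((4.61352 × 10^29) / (1.39286 × 10^16)) = 2π × 5.75522 × 10^6 s
T = 3.61611 × 10^7 s ≈ 1.146 years

Final answer: 1.146 years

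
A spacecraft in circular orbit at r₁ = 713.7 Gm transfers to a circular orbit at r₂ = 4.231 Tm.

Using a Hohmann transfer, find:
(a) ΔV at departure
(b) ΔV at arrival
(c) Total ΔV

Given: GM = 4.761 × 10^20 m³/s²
r₁ = 713.7 Gm = 7.137 × 10^11 m
r₂ = 4.231 Tm = 4.231 × 10^12 m
GM = 4.761 × 10^20 m³/s²
Transfer ellipse: a_t = (r₁ + r₂)/2 = 2.47235 × 10^12 m
Circular speed at r₁: v₁ = √(GM/r₁) = 25828 m/s
Transfer speed at r₁ (periapsis): v₁ₜ = √(GM(2/r₁ − 1/a_t)) = 33787.6 m/s
(a) ΔV₁ = v₁ₜ − v₁ = 7959.61 m/s ≈ 7.96 km/s
Circular speed at r₂: v₂ = √(GM/r₂) = 10607.9 m/s
Transfer speed at r₂ (apoapsis): v₂ₜ = √(GM(2/r₂ − 1/a_t)) = 5699.42 m/s
(b) ΔV₂ = v₂ − v₂ₜ = 4908.44 m/s ≈ 4.908 km/s
(c) ΔV_total = ΔV₁ + ΔV₂ = 12868 m/s ≈ 12.87 km/s

Final answer:
(a) ΔV₁ = 7.96 km/s
(b) ΔV₂ = 4.908 km/s
(c) ΔV_total = 12.87 km/s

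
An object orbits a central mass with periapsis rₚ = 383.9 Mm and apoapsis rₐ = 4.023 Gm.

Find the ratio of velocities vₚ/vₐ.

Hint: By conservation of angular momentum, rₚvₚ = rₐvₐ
rₚ = 383.9 Mm = 3.839 × 10^8 m
rₐ = 4.023 Gm = 4.023 × 10^9 m
rₚvₚ = rₐvₐ  ⇒  vₚ/vₐ = rₐ/rₚ
vₚ/vₐ = (4.023 × 10^9) / (3.839 × 10^8) = 10.4793

Final answer: vₚ/vₐ = 10.48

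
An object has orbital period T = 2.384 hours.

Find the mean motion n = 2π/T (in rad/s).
T = 2.384 hours = 8582.4 s
n = 2π / 8582.4 s = 0.000732101 rad/s ≈ 0.0007321 rad/s

Final answer: n = 0.0007321 rad/s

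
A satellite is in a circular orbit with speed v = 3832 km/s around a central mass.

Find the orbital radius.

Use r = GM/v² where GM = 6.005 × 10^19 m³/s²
v = 3832 km/s = 3.832 × 10^6 m/s
GM = 6.005 × 10^19 m³/s²
v² = 1.46842 × 10^13 m²/s²
r = GM/v² = (6.005 × 10^19) / (1.46842 × 10^13) = 4.08942 × 10^6 m ≈ 4.089 Mm

Final answer: 4.089 Mm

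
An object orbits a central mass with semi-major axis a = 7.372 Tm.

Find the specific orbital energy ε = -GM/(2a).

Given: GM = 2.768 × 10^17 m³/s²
a = 7.372 Tm = 7.372 × 10^12 m
GM = 2.768 × 10^17 m³/s²
2a = 1.4744 × 10^13 m
ε = −GM/(2a) = -18773.7 J/kg ≈ -18.77 kJ/kg

Final answer: -18.77 kJ/kg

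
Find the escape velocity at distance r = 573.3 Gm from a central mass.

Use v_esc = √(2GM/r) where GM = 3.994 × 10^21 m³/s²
r = 573.3 Gm = 5.733 × 10^11 m
GM = 3.994 × 10^21 m³/s²
2GM/r = 2 × (3.994 × 10^21) / (5.733 × 10^11) = 1.39334 × 10^10 m²/s²
v_esc = √(2GM/r) = 118040 m/s ≈ 118 km/s

Final answer: 118 km/s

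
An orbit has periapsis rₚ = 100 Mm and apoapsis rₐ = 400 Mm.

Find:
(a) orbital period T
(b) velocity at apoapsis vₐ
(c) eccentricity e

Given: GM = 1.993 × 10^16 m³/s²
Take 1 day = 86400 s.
rₚ = 100 Mm = 1 × 10^8 m
rₐ = 400 Mm = 4 × 10^8 m
GM = 1.993 × 10^16 m³/s²
a = (rₚ + rₐ)/2 = 2.5 × 10^8 m
e = (rₐ − rₚ)/(rₐ + rₚ) = (3 × 10^8) / (5 × 10^8) = 0.6
(a) a³ = 1.5625 × 10^25 m³;  T = 2π √(a³/GM) = 2π × 27999.9 s = 175929 s ≈ 2.036 days
(b) vₐ² = GM (2/rₐ − 1/a) = 1.993 × 10^16 × (5 × 10^-9 − 4 × 10^-9) = 1.993 × 10^7 m²/s²;  vₐ = 4464.3 m/s ≈ 4.464 km/s
(c) e = 0.6 ≈ 0.6

Final answer:
(a) orbital period T = 2.036 days
(b) velocity at apoapsis vₐ = 4.464 km/s
(c) eccentricity e = 0.6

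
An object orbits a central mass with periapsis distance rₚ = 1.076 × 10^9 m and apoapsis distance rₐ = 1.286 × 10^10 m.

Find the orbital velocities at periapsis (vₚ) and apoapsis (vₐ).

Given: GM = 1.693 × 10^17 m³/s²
rₚ = 1.076 × 10^9 m
rₐ = 1.286 × 10^10 m
GM = 1.693 × 10^17 m³/s²
a = (rₚ + rₐ)/2 = 6.968 × 10^9 m
Vis-viva: v² = GM (2/r − 1/a)
vₚ² = 1.693 × 10^17 × (1.85874 × 10^-9 − 1.43513 × 10^-10) = 2.90387 × 10^8 m²/s²
vₚ = 17040.8 m/s ≈ 17.04 km/s
vₐ² = 1.693 × 10^17 × (1.55521 × 10^-10 − 1.43513 × 10^-10) = 2.03292 × 10^6 m²/s²
vₐ = 1425.8 m/s ≈ 1.426 km/s

Final answer: vₚ = 17.04 km/s, vₐ = 1.426 km/s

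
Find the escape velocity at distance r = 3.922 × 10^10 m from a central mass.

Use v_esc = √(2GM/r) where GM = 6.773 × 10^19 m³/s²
r = 3.922 × 10^10 m
GM = 6.773 × 10^19 m³/s²
2GM/r = 2 × (6.773 × 10^19) / (3.922 × 10^10) = 3.45385 × 10^9 m²/s²
v_esc = √(2GM/r) = 58769.5 m/s ≈ 58.77 km/s

Final answer: 58.77 km/s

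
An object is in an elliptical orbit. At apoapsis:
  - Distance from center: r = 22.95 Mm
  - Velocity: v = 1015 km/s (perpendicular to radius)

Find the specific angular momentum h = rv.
r = 22.95 Mm = 2.295 × 10^7 m
v = 1015 km/s = 1.015 × 10^6 m/s
h = rv = 2.295 × 10^7 × 1.015 × 10^6 = 2.32942 × 10^13 m²/s ≈ 2.329 × 10^13 m²/s

Final answer: h = 2.329 × 10^13 m²/s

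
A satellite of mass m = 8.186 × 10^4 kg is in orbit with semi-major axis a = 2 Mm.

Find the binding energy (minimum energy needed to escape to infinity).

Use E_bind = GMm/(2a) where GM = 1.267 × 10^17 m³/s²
a = 2 Mm = 2 × 10^6 m
GM = 1.267 × 10^17 m³/s²
m = 8.186 × 10^4 kg
GMm = 1.267 × 10^17 × 81860 = 1.03717 × 10^22 m³·kg/s²
2a = 4 × 10^6 m
E_bind = GMm/(2a) = 2.59292 × 10^15 J ≈ 2.593 PJ

Final answer: 2.593 PJ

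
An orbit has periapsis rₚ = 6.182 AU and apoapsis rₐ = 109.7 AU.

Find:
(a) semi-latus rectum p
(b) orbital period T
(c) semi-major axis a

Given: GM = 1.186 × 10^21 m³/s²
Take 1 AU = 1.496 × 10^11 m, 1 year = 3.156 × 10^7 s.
rₚ = 6.182 AU = 9.24827 × 10^11 m
rₐ = 109.7 AU = 1.64111 × 10^13 m
GM = 1.186 × 10^21 m³/s²
a = (rₚ + rₐ)/2 = 8.66797 × 10^12 m
e = (rₐ − rₚ)/(rₐ + rₚ) = (1.54863 × 10^13) / (1.73359 × 10^13) = 0.893305
(a) 1 − e² = 0.202006;  p = a(1 − e²) = 8.66797 × 10^12 × 0.202006 = 1.75098 × 10^12 m ≈ 11.7 AU
(b) a³ = 6.51258 × 10^38 m³;  T = 2π √(a³/GM) = 2π × 7.41027 × 10^8 s = 4.65601 × 10^9 s ≈ 147.5 years
(c) a = 8.66797 × 10^12 m ≈ 57.94 AU

Final answer:
(a) semi-latus rectum p = 11.7 AU
(b) orbital period T = 147.5 years
(c) semi-major axis a = 57.94 AU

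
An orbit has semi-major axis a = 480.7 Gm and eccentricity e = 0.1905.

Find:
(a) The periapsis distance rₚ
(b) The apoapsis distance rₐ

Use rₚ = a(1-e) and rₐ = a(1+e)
a = 480.7 Gm = 4.807 × 10^11 m
e = 0.1905:  1 − e = 0.8095,  1 + e = 1.1905
(a) rₚ = a(1 − e) = 4.807 × 10^11 m × 0.8095 = 3.89127 × 10^11 m ≈ 389.1 Gm
(b) rₐ = a(1 + e) = 4.807 × 10^11 m × 1.1905 = 5.72273 × 10^11 m ≈ 572.3 Gm

Final answer:
(a) rₚ = 389.1 Gm
(b) rₐ = 572.3 Gm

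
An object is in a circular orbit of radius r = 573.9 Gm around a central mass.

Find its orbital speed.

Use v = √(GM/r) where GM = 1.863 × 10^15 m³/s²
r = 573.9 Gm = 5.739 × 10^11 m
GM = 1.863 × 10^15 m³/s²
GM/r = (1.863 × 10^15) / (5.739 × 10^11) = 3246.21 m²/s²
v = √(GM/r) = 56.9755 m/s ≈ 56.98 m/s

Final answer: 56.98 m/s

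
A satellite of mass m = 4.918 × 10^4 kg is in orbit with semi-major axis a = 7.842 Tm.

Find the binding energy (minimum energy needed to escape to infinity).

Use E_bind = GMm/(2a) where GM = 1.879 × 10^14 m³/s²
a = 7.842 Tm = 7.842 × 10^12 m
GM = 1.879 × 10^14 m³/s²
m = 4.918 × 10^4 kg
GMm = 1.879 × 10^14 × 49180 = 9.24092 × 10^18 m³·kg/s²
2a = 1.5684 × 10^13 m
E_bind = GMm/(2a) = 589194 J ≈ 589.2 kJ

Final answer: 589.2 kJ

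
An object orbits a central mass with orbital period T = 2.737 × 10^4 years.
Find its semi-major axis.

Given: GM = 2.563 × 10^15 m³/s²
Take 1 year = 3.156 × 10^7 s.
T = 2.737 × 10^4 years = 8.63797 × 10^11 s
GM = 2.563 × 10^15 m³/s²
Kepler's third law: a³ = GM T² / (4π²)
T² = 7.46146 × 10^23 s²
a³ = (2.563 × 10^15) × (7.46146 × 10^23) / (4π²) = 4.84409 × 10^37 m³
a = (a³)^(1/3) = 3.64534 × 10^12 m ≈ 3.645 × 10^12 m

Final answer: 3.645 × 10^12 m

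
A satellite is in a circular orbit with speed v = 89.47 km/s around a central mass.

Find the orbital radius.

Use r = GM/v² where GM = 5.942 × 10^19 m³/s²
v = 89.47 km/s = 89470 m/s
GM = 5.942 × 10^19 m³/s²
v² = 8.00488 × 10^9 m²/s²
r = GM/v² = (5.942 × 10^19) / (8.00488 × 10^9) = 7.42297 × 10^9 m ≈ 7.423 Gm

Final answer: 7.423 Gm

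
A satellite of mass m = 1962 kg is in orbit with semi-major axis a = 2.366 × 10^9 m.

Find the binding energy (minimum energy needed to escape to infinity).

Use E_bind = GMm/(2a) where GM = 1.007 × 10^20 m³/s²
a = 2.366 × 10^9 m
GM = 1.007 × 10^20 m³/s²
m = 1962 kg
GMm = 1.007 × 10^20 × 1962 = 1.97573 × 10^23 m³·kg/s²
2a = 4.732 × 10^9 m
E_bind = GMm/(2a) = 4.17526 × 10^13 J ≈ 41.75 TJ

Final answer: 41.75 TJ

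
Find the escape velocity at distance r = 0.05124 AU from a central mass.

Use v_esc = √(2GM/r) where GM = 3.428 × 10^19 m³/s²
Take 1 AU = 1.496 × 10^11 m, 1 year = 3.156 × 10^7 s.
r = 0.05124 AU = 7.6655 × 10^9 m
GM = 3.428 × 10^19 m³/s²
2GM/r = 2 × (3.428 × 10^19) / (7.6655 × 10^9) = 8.94397 × 10^9 m²/s²
v_esc = √(2GM/r) = 94572.5 m/s ≈ 19.95 AU/year

Final answer: 19.95 AU/year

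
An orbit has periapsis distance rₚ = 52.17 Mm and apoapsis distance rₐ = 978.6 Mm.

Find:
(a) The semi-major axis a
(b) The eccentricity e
rₚ = 52.17 Mm = 5.217 × 10^7 m
rₐ = 978.6 Mm = 9.786 × 10^8 m
(a) a = (rₚ + rₐ)/2 = 5.15385 × 10^8 m ≈ 515.4 Mm
(b) e = (rₐ − rₚ)/(rₐ + rₚ) = (9.2643 × 10^8) / (1.03077 × 10^9) = 0.898775

Final answer:
(a) a = 515.4 Mm
(b) e = 0.8988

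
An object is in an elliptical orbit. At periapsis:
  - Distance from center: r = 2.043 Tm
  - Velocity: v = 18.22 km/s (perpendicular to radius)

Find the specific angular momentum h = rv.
r = 2.043 Tm = 2.043 × 10^12 m
v = 18.22 km/s = 18220 m/s
h = rv = 2.043 × 10^12 × 18220 = 3.72235 × 10^16 m²/s ≈ 3.722 × 10^16 m²/s

Final answer: h = 3.722 × 10^16 m²/s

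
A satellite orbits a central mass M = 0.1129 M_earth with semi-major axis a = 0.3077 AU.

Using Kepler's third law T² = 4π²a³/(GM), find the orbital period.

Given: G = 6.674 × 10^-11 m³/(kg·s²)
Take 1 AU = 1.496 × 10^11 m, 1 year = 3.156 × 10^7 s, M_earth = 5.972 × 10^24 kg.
M = 0.1129 M_earth = 6.74239 × 10^23 kg
GM = G × M = 6.674 × 10^-11 × 6.74239 × 10^23 = 4.49987 × 10^13 m³/s²
a = 0.3077 AU = 4.60319 × 10^10 m
a³ = 9.75388 × 10^31 m³
T = 2π √(a³/GM) = 2π √((9.75388 × 10^31) / (4.49987 × 10^13)) = 2π × 1.47227 × 10^9 s
T = 9.25057 × 10^9 s ≈ 293.1 years

Final answer: 293.1 years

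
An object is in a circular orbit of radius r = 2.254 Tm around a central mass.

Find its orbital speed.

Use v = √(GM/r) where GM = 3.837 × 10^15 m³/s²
r = 2.254 Tm = 2.254 × 10^12 m
GM = 3.837 × 10^15 m³/s²
GM/r = (3.837 × 10^15) / (2.254 × 10^12) = 1702.31 m²/s²
v = √(GM/r) = 41.259 m/s ≈ 41.26 m/s

Final answer: 41.26 m/s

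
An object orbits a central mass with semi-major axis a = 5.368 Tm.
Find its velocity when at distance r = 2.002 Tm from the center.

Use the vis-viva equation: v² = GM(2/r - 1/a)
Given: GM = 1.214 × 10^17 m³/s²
a = 5.368 Tm = 5.368 × 10^12 m
r = 2.002 Tm = 2.002 × 10^12 m
GM = 1.214 × 10^17 m³/s²
2/r − 1/a = 9.99001 × 10^-13 − 1.86289 × 10^-13 = 8.12712 × 10^-13 m⁻¹
v² = GM (2/r − 1/a) = 98663.2 m²/s²
v = 314.107 m/s ≈ 314.1 m/s

Final answer: 314.1 m/s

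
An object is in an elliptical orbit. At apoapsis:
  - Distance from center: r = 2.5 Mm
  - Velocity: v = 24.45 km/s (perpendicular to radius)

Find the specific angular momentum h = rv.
r = 2.5 Mm = 2.5 × 10^6 m
v = 24.45 km/s = 24450 m/s
h = rv = 2.5 × 10^6 × 24450 = 6.1125 × 10^10 m²/s ≈ 6.112 × 10^10 m²/s

Final answer: h = 6.112 × 10^10 m²/s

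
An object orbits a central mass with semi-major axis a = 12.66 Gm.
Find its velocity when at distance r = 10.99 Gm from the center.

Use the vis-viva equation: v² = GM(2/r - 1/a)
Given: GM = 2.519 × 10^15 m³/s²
a = 12.66 Gm = 1.266 × 10^10 m
r = 10.99 Gm = 1.099 × 10^10 m
GM = 2.519 × 10^15 m³/s²
2/r − 1/a = 1.81984 × 10^-10 − 7.89889 × 10^-11 = 1.02995 × 10^-10 m⁻¹
v² = GM (2/r − 1/a) = 259444 m²/s²
v = 509.356 m/s ≈ 509.4 m/s

Final answer: 509.4 m/s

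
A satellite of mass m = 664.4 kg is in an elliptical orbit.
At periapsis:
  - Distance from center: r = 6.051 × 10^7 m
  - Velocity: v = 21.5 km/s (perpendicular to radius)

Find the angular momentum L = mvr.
r = 6.051 × 10^7 m
v = 21.5 km/s = 21500 m/s
vr = 21500 × 6.051 × 10^7 = 1.30096 × 10^12 m²/s
L = m × vr = 664.4 × 1.30096 × 10^12 = 8.64361 × 10^14 kg·m²/s ≈ 8.644 × 10^14 kg·m²/s

Final answer: L = 8.644 × 10^14 kg·m²/s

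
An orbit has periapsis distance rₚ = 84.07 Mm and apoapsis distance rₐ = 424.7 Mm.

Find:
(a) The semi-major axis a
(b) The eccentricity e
rₚ = 84.07 Mm = 8.407 × 10^7 m
rₐ = 424.7 Mm = 4.247 × 10^8 m
(a) a = (rₚ + rₐ)/2 = 2.54385 × 10^8 m ≈ 254.4 Mm
(b) e = (rₐ − rₚ)/(rₐ + rₚ) = (3.4063 × 10^8) / (5.0877 × 10^8) = 0.669517

Final answer:
(a) a = 254.4 Mm
(b) e = 0.6695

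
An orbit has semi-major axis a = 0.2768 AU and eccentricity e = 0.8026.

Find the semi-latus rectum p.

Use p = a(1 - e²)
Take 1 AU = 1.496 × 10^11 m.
a = 0.2768 AU = 4.14093 × 10^10 m
e = 0.8026,  e² = 0.644167,  1 − e² = 0.355833
p = a(1 − e²) = 4.14093 × 10^10 m × 0.355833 = 1.47348 × 10^10 m ≈ 0.09849 AU

Final answer: p = 0.09849 AU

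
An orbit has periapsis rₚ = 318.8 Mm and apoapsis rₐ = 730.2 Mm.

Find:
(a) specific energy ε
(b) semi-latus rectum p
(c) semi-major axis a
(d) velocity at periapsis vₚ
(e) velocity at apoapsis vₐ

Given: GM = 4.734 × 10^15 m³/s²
rₚ = 318.8 Mm = 3.188 × 10^8 m
rₐ = 730.2 Mm = 7.302 × 10^8 m
GM = 4.734 × 10^15 m³/s²
a = (rₚ + rₐ)/2 = 5.245 × 10^8 m
e = (rₐ − rₚ)/(rₐ + rₚ) = (4.114 × 10^8) / (1.049 × 10^9) = 0.392183
(a) 2a = 1.049 × 10^9 m;  ε = −GM/(2a) = -4.51287 × 10^6 J/kg ≈ -4.513 MJ/kg
(b) 1 − e² = 0.846192;  p = a(1 − e²) = 5.245 × 10^8 × 0.846192 = 4.43828 × 10^8 m ≈ 443.8 Mm
(c) a = 5.245 × 10^8 m ≈ 524.5 Mm
(d) vₚ² = GM (2/rₚ − 1/a) = 4.734 × 10^15 × (6.27353 × 10^-9 − 1.90658 × 10^-9) = 2.06731 × 10^7 m²/s²;  vₚ = 4546.77 m/s ≈ 4.547 km/s
(e) vₐ² = GM (2/rₐ − 1/a) = 4.734 × 10^15 × (2.73898 × 10^-9 − 1.90658 × 10^-9) = 3.94057 × 10^6 m²/s²;  vₐ = 1985.09 m/s ≈ 1.985 km/s

Final answer:
(a) specific energy ε = -4.513 MJ/kg
(b) semi-latus rectum p = 443.8 Mm
(c) semi-major axis a = 524.5 Mm
(d) velocity at periapsis vₚ = 4.547 km/s
(e) velocity at apoapsis vₐ = 1.985 km/s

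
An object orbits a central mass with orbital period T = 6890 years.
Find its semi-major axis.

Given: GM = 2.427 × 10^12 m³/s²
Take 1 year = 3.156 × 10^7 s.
T = 6890 years = 2.17448 × 10^11 s
GM = 2.427 × 10^12 m³/s²
Kepler's third law: a³ = GM T² / (4π²)
T² = 4.72838 × 10^22 s²
a³ = (2.427 × 10^12) × (4.72838 × 10^22) / (4π²) = 2.90685 × 10^33 m³
a = (a³)^(1/3) = 1.42716 × 10^11 m ≈ 1.427 × 10^11 m

Final answer: 1.427 × 10^11 m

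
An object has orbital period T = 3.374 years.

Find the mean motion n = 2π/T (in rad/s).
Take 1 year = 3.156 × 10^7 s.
T = 3.374 years = 1.06483 × 10^8 s
n = 2π / (1.06483 × 10^8 s) = 5.90062 × 10^-8 rad/s ≈ 5.901 × 10^-8 rad/s

Final answer: n = 5.901 × 10^-8 rad/s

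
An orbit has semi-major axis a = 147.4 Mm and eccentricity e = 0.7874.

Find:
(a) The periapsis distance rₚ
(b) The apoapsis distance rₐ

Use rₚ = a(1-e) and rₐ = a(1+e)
a = 147.4 Mm = 1.474 × 10^8 m
e = 0.7874:  1 − e = 0.2126,  1 + e = 1.7874
(a) rₚ = a(1 − e) = 1.474 × 10^8 m × 0.2126 = 3.13372 × 10^7 m ≈ 31.34 Mm
(b) rₐ = a(1 + e) = 1.474 × 10^8 m × 1.7874 = 2.63463 × 10^8 m ≈ 263.5 Mm

Final answer:
(a) rₚ = 31.34 Mm
(b) rₐ = 263.5 Mm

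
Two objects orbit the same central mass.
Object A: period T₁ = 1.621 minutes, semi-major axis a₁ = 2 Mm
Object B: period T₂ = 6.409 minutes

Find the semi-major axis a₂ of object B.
T₁ = 1.621 minutes = 97.26 s
T₂ = 6.409 minutes = 384.54 s
a₁ = 2 Mm = 2 × 10^6 m
Kepler's third law: (T₂/T₁)² = (a₂/a₁)³  ⇒  a₂ = a₁ (T₂/T₁)^(2/3)
T₂/T₁ = 3.95373
(T₂/T₁)^(2/3) = 2.50037
a₂ = 2 × 10^6 m × 2.50037 = 5.00075 × 10^6 m ≈ 5.001 Mm

Final answer: a₂ = 5.001 Mm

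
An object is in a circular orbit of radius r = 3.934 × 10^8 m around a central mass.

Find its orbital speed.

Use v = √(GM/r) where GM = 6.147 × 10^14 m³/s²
r = 3.934 × 10^8 m
GM = 6.147 × 10^14 m³/s²
GM/r = (6.147 × 10^14) / (3.934 × 10^8) = 1.56253 × 10^6 m²/s²
v = √(GM/r) = 1250.01 m/s ≈ 1.25 km/s

Final answer: 1.25 km/s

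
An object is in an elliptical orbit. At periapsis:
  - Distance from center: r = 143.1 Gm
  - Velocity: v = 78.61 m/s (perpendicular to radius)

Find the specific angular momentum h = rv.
r = 143.1 Gm = 1.431 × 10^11 m
v = 78.61 m/s
h = rv = 1.431 × 10^11 × 78.61 = 1.12491 × 10^13 m²/s ≈ 1.125 × 10^13 m²/s

Final answer: h = 1.125 × 10^13 m²/s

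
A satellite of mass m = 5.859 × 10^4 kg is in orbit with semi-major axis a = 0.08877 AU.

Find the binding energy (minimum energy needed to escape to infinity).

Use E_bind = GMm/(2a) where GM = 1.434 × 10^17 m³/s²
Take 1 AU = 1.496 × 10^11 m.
a = 0.08877 AU = 1.328 × 10^10 m
GM = 1.434 × 10^17 m³/s²
m = 5.859 × 10^4 kg
GMm = 1.434 × 10^17 × 58590 = 8.40181 × 10^21 m³·kg/s²
2a = 2.656 × 10^10 m
E_bind = GMm/(2a) = 3.16333 × 10^11 J ≈ 316.3 GJ

Final answer: 316.3 GJ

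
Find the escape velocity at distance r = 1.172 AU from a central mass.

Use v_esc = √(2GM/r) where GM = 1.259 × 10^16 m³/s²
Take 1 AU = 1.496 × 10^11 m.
r = 1.172 AU = 1.75331 × 10^11 m
GM = 1.259 × 10^16 m³/s²
2GM/r = 2 × (1.259 × 10^16) / (1.75331 × 10^11) = 143614 m²/s²
v_esc = √(2GM/r) = 378.964 m/s ≈ 379 m/s

Final answer: 379 m/s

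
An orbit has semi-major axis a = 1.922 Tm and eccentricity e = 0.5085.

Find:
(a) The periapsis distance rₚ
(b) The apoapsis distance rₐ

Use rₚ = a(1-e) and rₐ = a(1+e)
a = 1.922 Tm = 1.922 × 10^12 m
e = 0.5085:  1 − e = 0.4915,  1 + e = 1.5085
(a) rₚ = a(1 − e) = 1.922 × 10^12 m × 0.4915 = 9.44663 × 10^11 m ≈ 944.7 Gm
(b) rₐ = a(1 + e) = 1.922 × 10^12 m × 1.5085 = 2.89934 × 10^12 m ≈ 2.899 Tm

Final answer:
(a) rₚ = 944.7 Gm
(b) rₐ = 2.899 Tm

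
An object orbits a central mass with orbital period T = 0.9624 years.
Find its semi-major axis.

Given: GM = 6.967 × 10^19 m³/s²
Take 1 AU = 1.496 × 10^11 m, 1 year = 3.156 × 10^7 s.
T = 0.9624 years = 3.03733 × 10^7 s
GM = 6.967 × 10^19 m³/s²
Kepler's third law: a³ = GM T² / (4π²)
T² = 9.2254 × 10^14 s²
a³ = (6.967 × 10^19) × (9.2254 × 10^14) / (4π²) = 1.62806 × 10^33 m³
a = (a³)^(1/3) = 1.17641 × 10^11 m ≈ 0.7864 AU

Final answer: 0.7864 AU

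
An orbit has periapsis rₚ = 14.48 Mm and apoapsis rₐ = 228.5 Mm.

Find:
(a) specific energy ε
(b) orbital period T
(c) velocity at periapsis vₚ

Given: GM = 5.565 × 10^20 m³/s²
rₚ = 14.48 Mm = 1.448 × 10^7 m
rₐ = 228.5 Mm = 2.285 × 10^8 m
GM = 5.565 × 10^20 m³/s²
a = (rₚ + rₐ)/2 = 1.2149 × 10^8 m
e = (rₐ − rₚ)/(rₐ + rₚ) = (2.1402 × 10^8) / (2.4298 × 10^8) = 0.880813
(a) 2a = 2.4298 × 10^8 m;  ε = −GM/(2a) = -2.29031 × 10^12 J/kg ≈ -2290 GJ/kg
(b) a³ = 1.79317 × 10^24 m³;  T = 2π √(a³/GM) = 2π × 56.7647 s = 356.663 s ≈ 5.944 minutes
(c) vₚ² = GM (2/rₚ − 1/a) = 5.565 × 10^20 × (1.38122 × 10^-7 − 8.23113 × 10^-9) = 7.2284 × 10^13 m²/s²;  vₚ = 8.502 × 10^6 m/s ≈ 8502 km/s

Final answer:
(a) specific energy ε = -2290 GJ/kg
(b) orbital period T = 5.944 minutes
(c) velocity at periapsis vₚ = 8502 km/s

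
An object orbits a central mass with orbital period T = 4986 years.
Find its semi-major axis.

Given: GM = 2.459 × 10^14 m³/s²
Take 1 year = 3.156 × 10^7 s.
T = 4986 years = 1.57358 × 10^11 s
GM = 2.459 × 10^14 m³/s²
Kepler's third law: a³ = GM T² / (4π²)
T² = 2.47616 × 10^22 s²
a³ = (2.459 × 10^14) × (2.47616 × 10^22) / (4π²) = 1.54233 × 10^35 m³
a = (a³)^(1/3) = 5.36281 × 10^11 m ≈ 536.3 Gm

Final answer: 536.3 Gm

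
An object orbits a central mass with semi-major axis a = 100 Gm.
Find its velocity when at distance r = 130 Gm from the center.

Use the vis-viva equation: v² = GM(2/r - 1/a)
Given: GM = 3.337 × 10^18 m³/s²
a = 100 Gm = 1 × 10^11 m
r = 130 Gm = 1.3 × 10^11 m
GM = 3.337 × 10^18 m³/s²
2/r − 1/a = 1.53846 × 10^-11 − 1 × 10^-11 = 5.38462 × 10^-12 m⁻¹
v² = GM (2/r − 1/a) = 1.79685 × 10^7 m²/s²
v = 4238.92 m/s ≈ 4.239 km/s

Final answer: 4.239 km/s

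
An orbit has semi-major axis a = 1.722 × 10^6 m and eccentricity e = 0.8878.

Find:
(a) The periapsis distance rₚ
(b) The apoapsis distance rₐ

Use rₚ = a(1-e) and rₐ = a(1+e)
a = 1.722 × 10^6 m
e = 0.8878:  1 − e = 0.1122,  1 + e = 1.8878
(a) rₚ = a(1 − e) = 1.722 × 10^6 m × 0.1122 = 193208 m ≈ 1.932 × 10^5 m
(b) rₐ = a(1 + e) = 1.722 × 10^6 m × 1.8878 = 3.25079 × 10^6 m ≈ 3.251 × 10^6 m

Final answer:
(a) rₚ = 1.932 × 10^5 m
(b) rₐ = 3.251 × 10^6 m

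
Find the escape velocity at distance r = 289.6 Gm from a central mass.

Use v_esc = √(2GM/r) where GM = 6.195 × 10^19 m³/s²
r = 289.6 Gm = 2.896 × 10^11 m
GM = 6.195 × 10^19 m³/s²
2GM/r = 2 × (6.195 × 10^19) / (2.896 × 10^11) = 4.27831 × 10^8 m²/s²
v_esc = √(2GM/r) = 20684.1 m/s ≈ 20.68 km/s

Final answer: 20.68 km/s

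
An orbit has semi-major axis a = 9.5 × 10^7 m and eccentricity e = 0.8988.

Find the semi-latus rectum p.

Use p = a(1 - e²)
a = 9.5 × 10^7 m
e = 0.8988,  e² = 0.807841,  1 − e² = 0.192159
p = a(1 − e²) = 9.5 × 10^7 m × 0.192159 = 1.82551 × 10^7 m ≈ 1.826 × 10^7 m

Final answer: p = 1.826 × 10^7 m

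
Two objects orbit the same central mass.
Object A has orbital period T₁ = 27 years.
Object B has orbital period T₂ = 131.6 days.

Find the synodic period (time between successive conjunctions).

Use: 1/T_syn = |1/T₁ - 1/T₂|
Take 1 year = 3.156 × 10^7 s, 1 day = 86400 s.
T₁ = 27 years = 8.5212 × 10^8 s
T₂ = 131.6 days = 1.13702 × 10^7 s
1/T₁ = 1.17354 × 10^-9 s⁻¹
1/T₂ = 8.79489 × 10^-8 s⁻¹
|1/T₁ − 1/T₂| = 8.67753 × 10^-8 s⁻¹
T_syn = 1 / |1/T₁ − 1/T₂| = 1.1524 × 10^7 s ≈ 133.4 days

Final answer: T_syn = 133.4 days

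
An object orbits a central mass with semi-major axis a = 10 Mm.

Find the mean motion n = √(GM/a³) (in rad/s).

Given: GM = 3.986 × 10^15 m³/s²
a = 10 Mm = 1 × 10^7 m
GM = 3.986 × 10^15 m³/s²
a³ = 1 × 10^21 m³
GM/a³ = (3.986 × 10^15) / (1 × 10^21) = 3.986 × 10^-6 s⁻²
n = √(GM/a³) = 0.0019965 rad/s ≈ 0.001996 rad/s

Final answer: n = 0.001996 rad/s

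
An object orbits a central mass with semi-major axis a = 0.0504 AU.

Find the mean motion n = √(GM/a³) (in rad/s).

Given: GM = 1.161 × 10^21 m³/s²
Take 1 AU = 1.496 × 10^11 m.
a = 0.0504 AU = 7.53984 × 10^9 m
GM = 1.161 × 10^21 m³/s²
a³ = 4.28634 × 10^29 m³
GM/a³ = (1.161 × 10^21) / (4.28634 × 10^29) = 2.70861 × 10^-9 s⁻²
n = √(GM/a³) = 5.20443 × 10^-5 rad/s ≈ 5.204 × 10^-5 rad/s

Final answer: n = 5.204 × 10^-5 rad/s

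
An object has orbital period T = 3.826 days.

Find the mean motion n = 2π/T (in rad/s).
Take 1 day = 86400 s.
T = 3.826 days = 330566 s
n = 2π / 330566 s = 1.90073 × 10^-5 rad/s ≈ 1.901 × 10^-5 rad/s

Final answer: n = 1.901 × 10^-5 rad/s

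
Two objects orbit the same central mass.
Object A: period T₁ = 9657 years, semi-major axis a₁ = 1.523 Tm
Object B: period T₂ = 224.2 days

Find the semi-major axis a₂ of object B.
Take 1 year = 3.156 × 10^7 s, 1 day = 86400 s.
T₁ = 9657 years = 3.04775 × 10^11 s
T₂ = 224.2 days = 1.93709 × 10^7 s
a₁ = 1.523 Tm = 1.523 × 10^12 m
Kepler's third law: (T₂/T₁)² = (a₂/a₁)³  ⇒  a₂ = a₁ (T₂/T₁)^(2/3)
T₂/T₁ = 6.3558 × 10^-5
(T₂/T₁)^(2/3) = 0.00159262
a₂ = 1.523 × 10^12 m × 0.00159262 = 2.42557 × 10^9 m ≈ 2.426 Gm

Final answer: a₂ = 2.426 Gm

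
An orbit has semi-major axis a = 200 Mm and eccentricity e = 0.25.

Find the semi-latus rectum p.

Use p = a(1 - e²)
a = 200 Mm = 2 × 10^8 m
e = 0.25,  e² = 0.0625,  1 − e² = 0.9375
p = a(1 − e²) = 2 × 10^8 m × 0.9375 = 1.875 × 10^8 m ≈ 187.5 Mm

Final answer: p = 187.5 Mm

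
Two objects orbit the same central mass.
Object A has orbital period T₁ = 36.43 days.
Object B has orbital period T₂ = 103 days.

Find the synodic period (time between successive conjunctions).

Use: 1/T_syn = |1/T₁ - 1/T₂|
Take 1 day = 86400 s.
T₁ = 36.43 days = 3.14755 × 10^6 s
T₂ = 103 days = 8.8992 × 10^6 s
1/T₁ = 3.17707 × 10^-7 s⁻¹
1/T₂ = 1.1237 × 10^-7 s⁻¹
|1/T₁ − 1/T₂| = 2.05338 × 10^-7 s⁻¹
T_syn = 1 / |1/T₁ − 1/T₂| = 4.87003 × 10^6 s ≈ 56.37 days

Final answer: T_syn = 56.37 days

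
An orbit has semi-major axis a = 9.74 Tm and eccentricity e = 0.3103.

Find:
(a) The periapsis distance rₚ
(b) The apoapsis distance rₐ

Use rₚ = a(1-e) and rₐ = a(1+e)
a = 9.74 Tm = 9.74 × 10^12 m
e = 0.3103:  1 − e = 0.6897,  1 + e = 1.3103
(a) rₚ = a(1 − e) = 9.74 × 10^12 m × 0.6897 = 6.71768 × 10^12 m ≈ 6.718 Tm
(b) rₐ = a(1 + e) = 9.74 × 10^12 m × 1.3103 = 1.27623 × 10^13 m ≈ 12.76 Tm

Final answer:
(a) rₚ = 6.718 Tm
(b) rₐ = 12.76 Tm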